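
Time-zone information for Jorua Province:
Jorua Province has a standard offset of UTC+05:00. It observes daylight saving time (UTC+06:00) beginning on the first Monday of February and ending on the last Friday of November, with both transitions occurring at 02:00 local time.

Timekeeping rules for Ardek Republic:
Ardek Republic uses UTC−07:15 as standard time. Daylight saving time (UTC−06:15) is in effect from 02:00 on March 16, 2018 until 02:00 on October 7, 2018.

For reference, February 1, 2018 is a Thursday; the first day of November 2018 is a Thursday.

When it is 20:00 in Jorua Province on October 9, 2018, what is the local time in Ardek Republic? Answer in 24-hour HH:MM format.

06:45

1 February 2018 is a Thursday, so the first Monday is February 5.
1 November 2018 is a Thursday, so Fridays fall on 2, 9, 16, 23, 30; the last is November 30.
October 9, 2018 lies within the daylight-saving period (5 February – 30 November), so Jorua Province is on daylight time, UTC+06:00.
20:00 Jorua Province − 6h = 14:00 UTC.
At the standard offset (UTC−07:15), 14:00 UTC − 7h15m = 06:45 Ardek Republic standard time.
Daylight saving runs 16 March – 7 October; the standard-time date in Ardek Republic, October 9, 2018, is outside that window, so Ardek Republic is on standard time at UTC−07:15.
14:00 UTC − 7h15m = 06:45 Ardek Republic.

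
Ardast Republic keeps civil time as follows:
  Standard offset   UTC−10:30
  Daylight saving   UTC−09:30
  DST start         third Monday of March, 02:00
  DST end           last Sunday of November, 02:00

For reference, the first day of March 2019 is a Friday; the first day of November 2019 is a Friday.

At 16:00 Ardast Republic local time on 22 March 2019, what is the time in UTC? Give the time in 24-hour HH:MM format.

1 March 2019 is a Friday, so the first Monday is March 4 and the third is March 18.
1 November 2019 is a Friday, so Sundays fall on 3, 10, 17, 24; the last is November 24.
22 March 2019 falls between 18 March and 24 November, so daylight saving is in effect and Ardast Republic is at UTC−09:30.
16:00 local + 9h30m = 01:30 UTC (rolling into the next day, 23 March 2019).

01:30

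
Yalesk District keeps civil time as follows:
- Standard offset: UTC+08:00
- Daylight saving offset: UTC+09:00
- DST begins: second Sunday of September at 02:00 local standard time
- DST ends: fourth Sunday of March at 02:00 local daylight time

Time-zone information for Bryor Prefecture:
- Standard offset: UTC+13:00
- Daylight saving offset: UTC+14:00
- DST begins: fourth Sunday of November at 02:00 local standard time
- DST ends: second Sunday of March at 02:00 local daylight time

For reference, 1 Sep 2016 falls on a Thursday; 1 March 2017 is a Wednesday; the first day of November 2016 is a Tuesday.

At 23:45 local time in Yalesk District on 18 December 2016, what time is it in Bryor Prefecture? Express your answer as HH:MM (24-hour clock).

04:45

1 September 2016 is a Thursday, so the first Sunday is September 4 and the second is September 11.
1 March 2017 is a Wednesday, so the first Sunday is March 5 and the fourth is March 26.
18 December 2016 falls between 11 September 2016 and 26 March 2017, so daylight saving is in effect and Yalesk District is at UTC+09:00.
23:45 Yalesk District − 9h = 14:45 UTC.
1 November 2016 is a Tuesday, so the first Sunday is November 6 and the fourth is November 27.
1 March 2017 is a Wednesday, so the first Sunday is March 5 and the second is March 12.
At the standard offset (UTC+13:00), 14:45 UTC + 13h = 03:45 Bryor Prefecture standard time (rolling into the next day, 19 December 2016).
The standard-time date in Bryor Prefecture, 19 December 2016, lies within the daylight-saving period (27 November 2016 – 12 March 2017), so Bryor Prefecture is on daylight time, UTC+14:00.
14:45 UTC + 14h = 04:45 Bryor Prefecture (rolling into the next day, 19 December 2016).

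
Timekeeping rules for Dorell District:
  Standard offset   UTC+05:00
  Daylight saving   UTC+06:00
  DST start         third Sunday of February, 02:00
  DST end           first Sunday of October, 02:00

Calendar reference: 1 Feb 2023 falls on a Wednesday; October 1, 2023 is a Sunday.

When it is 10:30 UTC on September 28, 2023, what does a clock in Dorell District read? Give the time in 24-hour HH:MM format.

16:30

1 February 2023 is a Wednesday, so the first Sunday is February 5 and the third is February 19.
1 October 2023 is a Sunday, so the first Sunday is October 1.
At the standard offset (UTC+05:00), 10:30 UTC + 5h = 15:30 Dorell District standard time.
Daylight saving runs 19 February – 1 October; the standard-time date in Dorell District, September 28, 2023, is inside that window, so Dorell District is at UTC+06:00.
10:30 UTC + 6h = 16:30 local.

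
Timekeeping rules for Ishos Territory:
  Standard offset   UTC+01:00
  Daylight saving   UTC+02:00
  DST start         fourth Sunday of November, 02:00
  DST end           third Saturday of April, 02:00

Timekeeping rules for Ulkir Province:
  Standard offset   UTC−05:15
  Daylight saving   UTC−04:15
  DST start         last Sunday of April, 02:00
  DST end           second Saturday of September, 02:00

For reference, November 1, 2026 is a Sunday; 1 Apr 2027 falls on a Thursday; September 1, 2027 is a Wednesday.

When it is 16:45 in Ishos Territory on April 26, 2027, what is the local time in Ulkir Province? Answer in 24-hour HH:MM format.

11:30

1 November 2026 is a Sunday, so the first Sunday is November 1 and the fourth is November 22.
1 April 2027 is a Thursday, so the first Saturday is April 3 and the third is April 17.
April 26, 2027 is outside the daylight-saving period (22 November 2026 – 17 April 2027), so Ishos Territory is on standard time, UTC+01:00.
16:45 Ishos Territory − 1h = 15:45 UTC.
1 April 2027 is a Thursday, so Sundays fall on 4, 11, 18, 25; the last is April 25.
1 September 2027 is a Wednesday, so the first Saturday is September 4 and the second is September 11.
At the standard offset (UTC−05:15), 15:45 UTC − 5h15m = 10:30 Ulkir Province standard time.
Daylight saving runs 25 April – 11 September; the standard-time date in Ulkir Province, April 26, 2027, is inside that window, so Ulkir Province is at UTC−04:15.
15:45 UTC − 4h15m = 11:30 Ulkir Province.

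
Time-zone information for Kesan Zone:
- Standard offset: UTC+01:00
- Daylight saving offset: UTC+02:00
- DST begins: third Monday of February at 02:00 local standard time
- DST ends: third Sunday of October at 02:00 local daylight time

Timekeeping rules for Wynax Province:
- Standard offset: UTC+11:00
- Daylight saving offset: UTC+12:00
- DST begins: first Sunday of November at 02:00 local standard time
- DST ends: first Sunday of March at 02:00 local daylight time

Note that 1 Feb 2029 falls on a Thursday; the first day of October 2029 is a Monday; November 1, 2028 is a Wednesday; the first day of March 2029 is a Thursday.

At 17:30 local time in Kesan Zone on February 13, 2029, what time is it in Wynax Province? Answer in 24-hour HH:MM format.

04:30

1 February 2029 is a Thursday, so the first Monday is February 5 and the third is February 19.
1 October 2029 is a Monday, so the first Sunday is October 7 and the third is October 21.
February 13, 2029 does not fall between 19 February and 21 October, so daylight saving is not in effect and Kesan Zone is at UTC+01:00.
17:30 Kesan Zone − 1h = 16:30 UTC.
1 November 2028 is a Wednesday, so the first Sunday is November 5.
1 March 2029 is a Thursday, so the first Sunday is March 4.
At the standard offset (UTC+11:00), 16:30 UTC + 11h = 03:30 Wynax Province standard time (rolling into the next day, 14 February 2029).
Daylight saving runs 5 November 2028 – 4 March 2029; the standard-time date in Wynax Province, February 14, 2029, is inside that window, so Wynax Province is at UTC+12:00.
16:30 UTC + 12h = 04:30 Wynax Province (rolling into the next day, 14 February 2029).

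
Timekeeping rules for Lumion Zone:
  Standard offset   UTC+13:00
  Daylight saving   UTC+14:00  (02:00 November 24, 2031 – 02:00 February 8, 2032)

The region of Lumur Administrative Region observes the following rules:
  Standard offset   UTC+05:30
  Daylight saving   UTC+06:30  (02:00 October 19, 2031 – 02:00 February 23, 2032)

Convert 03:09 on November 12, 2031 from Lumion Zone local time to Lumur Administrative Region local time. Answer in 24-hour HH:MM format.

November 12, 2031 does not fall between 24 November 2031 and 8 February 2032, so daylight saving is not in effect and Lumion Zone is at UTC+13:00.
03:09 Lumion Zone − 13h = 14:09 UTC (rolling into the previous day, 11 November 2031).
At the standard offset (UTC+05:30), 14:09 UTC + 5h30m = 19:39 Lumur Administrative Region standard time.
The standard-time date in Lumur Administrative Region, November 11, 2031, lies within the daylight-saving period (19 October 2031 – 23 February 2032), so Lumur Administrative Region is on daylight time, UTC+06:30.
14:09 UTC + 6h30m = 20:39 Lumur Administrative Region.

20:39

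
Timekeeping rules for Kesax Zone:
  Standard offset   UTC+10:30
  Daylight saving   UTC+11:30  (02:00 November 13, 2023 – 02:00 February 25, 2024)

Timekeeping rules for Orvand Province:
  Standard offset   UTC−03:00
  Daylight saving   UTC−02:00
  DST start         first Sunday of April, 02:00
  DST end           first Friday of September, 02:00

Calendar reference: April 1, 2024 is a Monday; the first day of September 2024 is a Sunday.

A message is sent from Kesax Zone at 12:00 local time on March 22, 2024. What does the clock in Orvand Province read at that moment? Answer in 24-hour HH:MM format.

March 22, 2024 is outside the daylight-saving period (13 November 2023 – 25 February 2024), so Kesax Zone is on standard time, UTC+10:30.
12:00 Kesax Zone − 10h30m = 01:30 UTC.
1 April 2024 is a Monday, so the first Sunday is April 7.
1 September 2024 is a Sunday, so the first Friday is September 6.
At the standard offset (UTC−03:00), 01:30 UTC − 3h = 22:30 Orvand Province standard time (rolling into the previous day, 21 March 2024).
The standard-time date in Orvand Province, March 21, 2024, is outside the daylight-saving period (7 April – 6 September), so Orvand Province is on standard time, UTC−03:00.
01:30 UTC − 3h = 22:30 Orvand Province (rolling into the previous day, 21 March 2024).

22:30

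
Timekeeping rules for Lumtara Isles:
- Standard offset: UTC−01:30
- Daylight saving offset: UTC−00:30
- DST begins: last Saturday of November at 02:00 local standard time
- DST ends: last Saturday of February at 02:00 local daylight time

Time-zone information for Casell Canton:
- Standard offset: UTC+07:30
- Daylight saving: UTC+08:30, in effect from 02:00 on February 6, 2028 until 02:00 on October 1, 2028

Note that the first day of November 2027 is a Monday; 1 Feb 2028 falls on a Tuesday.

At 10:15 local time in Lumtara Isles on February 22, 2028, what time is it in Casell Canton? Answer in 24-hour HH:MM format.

19:15

1 November 2027 is a Monday, so Saturdays fall on 6, 13, 20, 27; the last is November 27.
1 February 2028 is a Tuesday, so Saturdays fall on 5, 12, 19, 26; the last is February 26.
Daylight saving runs 27 November 2027 – 26 February 2028; February 22, 2028 is inside that window, so Lumtara Isles is at UTC−00:30.
10:15 Lumtara Isles + 0h30m = 10:45 UTC.
At the standard offset (UTC+07:30), 10:45 UTC + 7h30m = 18:15 Casell Canton standard time.
The standard-time date in Casell Canton, February 22, 2028, falls between 6 February and 1 October, so daylight saving is in effect and Casell Canton is at UTC+08:30.
10:45 UTC + 8h30m = 19:15 Casell Canton.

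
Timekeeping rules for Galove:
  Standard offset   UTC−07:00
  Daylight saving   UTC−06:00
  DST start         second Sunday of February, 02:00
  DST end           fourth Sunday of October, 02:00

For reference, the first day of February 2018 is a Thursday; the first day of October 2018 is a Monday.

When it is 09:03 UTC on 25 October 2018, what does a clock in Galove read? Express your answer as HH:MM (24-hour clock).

03:03

1 February 2018 is a Thursday, so the first Sunday is February 4 and the second is February 11.
1 October 2018 is a Monday, so the first Sunday is October 7 and the fourth is October 28.
At the standard offset (UTC−07:00), 09:03 UTC − 7h = 02:03 Galove standard time.
The standard-time date in Galove, 25 October 2018, falls between 11 February and 28 October, so daylight saving is in effect and Galove is at UTC−06:00.
09:03 UTC − 6h = 03:03 local.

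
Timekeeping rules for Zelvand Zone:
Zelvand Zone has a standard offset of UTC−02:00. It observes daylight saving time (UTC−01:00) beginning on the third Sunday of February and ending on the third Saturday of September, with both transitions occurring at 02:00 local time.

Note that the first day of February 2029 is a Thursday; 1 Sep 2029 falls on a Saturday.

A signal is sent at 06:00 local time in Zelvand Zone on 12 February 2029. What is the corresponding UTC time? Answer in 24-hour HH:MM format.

08:00

1 February 2029 is a Thursday, so the first Sunday is February 4 and the third is February 18.
1 September 2029 is a Saturday, so the first Saturday is September 1 and the third is September 15.
Daylight saving runs 18 February – 15 September; 12 February 2029 is outside that window, so Zelvand Zone is on standard time at UTC−02:00.
06:00 local + 2h = 08:00 UTC.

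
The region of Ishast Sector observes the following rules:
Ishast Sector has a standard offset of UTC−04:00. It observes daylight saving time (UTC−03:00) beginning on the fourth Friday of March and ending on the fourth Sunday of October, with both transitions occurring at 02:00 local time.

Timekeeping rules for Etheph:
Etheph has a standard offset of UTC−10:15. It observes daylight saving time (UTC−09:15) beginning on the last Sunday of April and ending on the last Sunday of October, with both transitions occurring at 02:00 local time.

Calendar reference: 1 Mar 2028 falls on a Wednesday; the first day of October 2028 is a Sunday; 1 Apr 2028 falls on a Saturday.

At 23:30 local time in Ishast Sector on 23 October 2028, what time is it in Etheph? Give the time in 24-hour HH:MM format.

18:15

1 March 2028 is a Wednesday, so the first Friday is March 3 and the fourth is March 24.
1 October 2028 is a Sunday, so the first Sunday is October 1 and the fourth is October 22.
23 October 2028 does not fall between 24 March and 22 October, so daylight saving is not in effect and Ishast Sector is at UTC−04:00.
23:30 Ishast Sector + 4h = 03:30 UTC (rolling into the next day, 24 October 2028).
1 April 2028 is a Saturday, so Sundays fall on 2, 9, 16, 23, 30; the last is April 30.
1 October 2028 is a Sunday, so Sundays fall on 1, 8, 15, 22, 29; the last is October 29.
At the standard offset (UTC−10:15), 03:30 UTC − 10h15m = 17:15 Etheph standard time (rolling into the previous day, 23 October 2028).
The standard-time date in Etheph, 23 October 2028, lies within the daylight-saving period (30 April – 29 October), so Etheph is on daylight time, UTC−09:15.
03:30 UTC − 9h15m = 18:15 Etheph (rolling into the previous day, 23 October 2028).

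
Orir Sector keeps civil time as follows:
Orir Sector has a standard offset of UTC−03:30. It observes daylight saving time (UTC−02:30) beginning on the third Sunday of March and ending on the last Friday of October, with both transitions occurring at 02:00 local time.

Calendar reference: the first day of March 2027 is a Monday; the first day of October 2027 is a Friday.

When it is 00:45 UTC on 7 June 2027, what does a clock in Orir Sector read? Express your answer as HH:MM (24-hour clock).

22:15

1 March 2027 is a Monday, so the first Sunday is March 7 and the third is March 21.
1 October 2027 is a Friday, so Fridays fall on 1, 8, 15, 22, 29; the last is October 29.
At the standard offset (UTC−03:30), 00:45 UTC − 3h30m = 21:15 Orir Sector standard time (rolling into the previous day, 6 June 2027).
The standard-time date in Orir Sector, 6 June 2027, falls between 21 March and 29 October, so daylight saving is in effect and Orir Sector is at UTC−02:30.
00:45 UTC − 2h30m = 22:15 local (rolling into the previous day, 6 June 2027).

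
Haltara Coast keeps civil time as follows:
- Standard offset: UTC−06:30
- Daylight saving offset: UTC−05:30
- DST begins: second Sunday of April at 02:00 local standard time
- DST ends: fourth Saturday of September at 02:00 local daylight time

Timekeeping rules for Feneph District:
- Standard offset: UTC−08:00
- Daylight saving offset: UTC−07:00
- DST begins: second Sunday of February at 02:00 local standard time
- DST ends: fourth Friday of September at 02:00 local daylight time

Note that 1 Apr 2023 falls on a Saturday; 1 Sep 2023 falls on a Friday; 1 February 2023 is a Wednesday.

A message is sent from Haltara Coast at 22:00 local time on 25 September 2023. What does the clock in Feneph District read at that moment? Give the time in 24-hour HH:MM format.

1 April 2023 is a Saturday, so the first Sunday is April 2 and the second is April 9.
1 September 2023 is a Friday, so the first Saturday is September 2 and the fourth is September 23.
Daylight saving runs 9 April – 23 September; 25 September 2023 is outside that window, so Haltara Coast is on standard time at UTC−06:30.
22:00 Haltara Coast + 6h30m = 04:30 UTC (rolling into the next day, 26 September 2023).
1 February 2023 is a Wednesday, so the first Sunday is February 5 and the second is February 12.
1 September 2023 is a Friday, so the first Friday is September 1 and the fourth is September 22.
At the standard offset (UTC−08:00), 04:30 UTC − 8h = 20:30 Feneph District standard time (rolling into the previous day, 25 September 2023).
Daylight saving runs 12 February – 22 September; the standard-time date in Feneph District, 25 September 2023, is outside that window, so Feneph District is on standard time at UTC−08:00.
04:30 UTC − 8h = 20:30 Feneph District (rolling into the previous day, 25 September 2023).

20:30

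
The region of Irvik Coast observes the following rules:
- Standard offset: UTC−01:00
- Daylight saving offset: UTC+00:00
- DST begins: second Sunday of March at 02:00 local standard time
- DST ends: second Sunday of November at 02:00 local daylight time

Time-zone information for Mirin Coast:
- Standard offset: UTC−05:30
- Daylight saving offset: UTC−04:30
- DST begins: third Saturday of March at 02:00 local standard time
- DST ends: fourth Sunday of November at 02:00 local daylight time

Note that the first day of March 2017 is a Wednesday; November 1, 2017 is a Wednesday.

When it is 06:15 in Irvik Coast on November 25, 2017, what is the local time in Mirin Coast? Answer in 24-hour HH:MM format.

1 March 2017 is a Wednesday, so the first Sunday is March 5 and the second is March 12.
1 November 2017 is a Wednesday, so the first Sunday is November 5 and the second is November 12.
Daylight saving runs 12 March – 12 November; November 25, 2017 is outside that window, so Irvik Coast is on standard time at UTC−01:00.
06:15 Irvik Coast + 1h = 07:15 UTC.
1 March 2017 is a Wednesday, so the first Saturday is March 4 and the third is March 18.
1 November 2017 is a Wednesday, so the first Sunday is November 5 and the fourth is November 26.
At the standard offset (UTC−05:30), 07:15 UTC − 5h30m = 01:45 Mirin Coast standard time.
Daylight saving runs 18 March – 26 November; the standard-time date in Mirin Coast, November 25, 2017, is inside that window, so Mirin Coast is at UTC−04:30.
07:15 UTC − 4h30m = 02:45 Mirin Coast.

02:45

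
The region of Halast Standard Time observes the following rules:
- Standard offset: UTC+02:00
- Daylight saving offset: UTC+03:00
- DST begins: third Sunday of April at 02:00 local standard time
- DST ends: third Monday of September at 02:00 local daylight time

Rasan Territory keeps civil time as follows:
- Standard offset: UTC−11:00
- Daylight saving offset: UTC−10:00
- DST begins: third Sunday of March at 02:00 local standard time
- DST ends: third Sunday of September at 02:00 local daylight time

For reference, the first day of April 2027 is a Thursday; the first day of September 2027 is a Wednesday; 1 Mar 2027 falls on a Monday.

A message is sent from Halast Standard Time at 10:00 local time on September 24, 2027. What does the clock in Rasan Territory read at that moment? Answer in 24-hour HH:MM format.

1 April 2027 is a Thursday, so the first Sunday is April 4 and the third is April 18.
1 September 2027 is a Wednesday, so the first Monday is September 6 and the third is September 20.
September 24, 2027 does not fall between 18 April and 20 September, so daylight saving is not in effect and Halast Standard Time is at UTC+02:00.
10:00 Halast Standard Time − 2h = 08:00 UTC.
1 March 2027 is a Monday, so the first Sunday is March 7 and the third is March 21.
1 September 2027 is a Wednesday, so the first Sunday is September 5 and the third is September 19.
At the standard offset (UTC−11:00), 08:00 UTC − 11h = 21:00 Rasan Territory standard time (rolling into the previous day, 23 September 2027).
The standard-time date in Rasan Territory, September 23, 2027, does not fall between 21 March and 19 September, so daylight saving is not in effect and Rasan Territory is at UTC−11:00.
08:00 UTC − 11h = 21:00 Rasan Territory (rolling into the previous day, 23 September 2027).

21:00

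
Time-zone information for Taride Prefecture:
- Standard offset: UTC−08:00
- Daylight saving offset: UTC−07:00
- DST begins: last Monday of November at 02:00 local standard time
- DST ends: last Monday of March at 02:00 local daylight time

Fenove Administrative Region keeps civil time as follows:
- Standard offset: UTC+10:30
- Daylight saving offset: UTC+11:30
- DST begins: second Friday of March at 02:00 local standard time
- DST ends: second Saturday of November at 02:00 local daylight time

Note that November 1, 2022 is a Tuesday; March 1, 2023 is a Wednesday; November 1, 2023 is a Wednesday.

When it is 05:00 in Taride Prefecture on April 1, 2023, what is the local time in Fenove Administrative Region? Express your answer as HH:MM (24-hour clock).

1 November 2022 is a Tuesday, so Mondays fall on 7, 14, 21, 28; the last is November 28.
1 March 2023 is a Wednesday, so Mondays fall on 6, 13, 20, 27; the last is March 27.
April 1, 2023 is outside the daylight-saving period (28 November 2022 – 27 March 2023), so Taride Prefecture is on standard time, UTC−08:00.
05:00 Taride Prefecture + 8h = 13:00 UTC.
1 March 2023 is a Wednesday, so the first Friday is March 3 and the second is March 10.
1 November 2023 is a Wednesday, so the first Saturday is November 4 and the second is November 11.
At the standard offset (UTC+10:30), 13:00 UTC + 10h30m = 23:30 Fenove Administrative Region standard time.
Daylight saving runs 10 March – 11 November; the standard-time date in Fenove Administrative Region, April 1, 2023, is inside that window, so Fenove Administrative Region is at UTC+11:30.
13:00 UTC + 11h30m = 00:30 Fenove Administrative Region (rolling into the next day, 2 April 2023).

00:30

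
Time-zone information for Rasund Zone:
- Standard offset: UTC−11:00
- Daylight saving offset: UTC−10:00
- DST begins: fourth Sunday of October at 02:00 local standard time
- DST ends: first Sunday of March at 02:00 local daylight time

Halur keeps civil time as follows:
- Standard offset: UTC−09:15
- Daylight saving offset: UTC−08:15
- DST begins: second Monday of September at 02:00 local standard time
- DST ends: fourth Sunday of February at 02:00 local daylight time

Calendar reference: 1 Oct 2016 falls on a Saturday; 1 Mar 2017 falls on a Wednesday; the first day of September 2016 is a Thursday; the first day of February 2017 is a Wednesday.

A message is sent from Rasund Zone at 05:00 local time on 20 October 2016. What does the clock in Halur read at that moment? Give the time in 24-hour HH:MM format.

1 October 2016 is a Saturday, so the first Sunday is October 2 and the fourth is October 23.
1 March 2017 is a Wednesday, so the first Sunday is March 5.
Daylight saving runs 23 October 2016 – 5 March 2017; 20 October 2016 is outside that window, so Rasund Zone is on standard time at UTC−11:00.
05:00 Rasund Zone + 11h = 16:00 UTC.
1 September 2016 is a Thursday, so the first Monday is September 5 and the second is September 12.
1 February 2017 is a Wednesday, so the first Sunday is February 5 and the fourth is February 26.
At the standard offset (UTC−09:15), 16:00 UTC − 9h15m = 06:45 Halur standard time.
Daylight saving runs 12 September 2016 – 26 February 2017; the standard-time date in Halur, 20 October 2016, is inside that window, so Halur is at UTC−08:15.
16:00 UTC − 8h15m = 07:45 Halur.

07:45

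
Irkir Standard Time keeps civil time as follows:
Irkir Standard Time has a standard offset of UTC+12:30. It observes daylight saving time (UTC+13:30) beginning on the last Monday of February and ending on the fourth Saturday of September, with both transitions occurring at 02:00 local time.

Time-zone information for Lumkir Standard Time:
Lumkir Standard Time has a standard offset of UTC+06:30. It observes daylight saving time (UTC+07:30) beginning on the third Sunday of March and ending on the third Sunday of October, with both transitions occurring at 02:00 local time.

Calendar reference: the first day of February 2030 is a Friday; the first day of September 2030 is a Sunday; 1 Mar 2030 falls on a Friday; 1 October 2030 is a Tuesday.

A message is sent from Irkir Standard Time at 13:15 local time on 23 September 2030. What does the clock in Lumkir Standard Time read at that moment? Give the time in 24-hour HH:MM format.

1 February 2030 is a Friday, so Mondays fall on 4, 11, 18, 25; the last is February 25.
1 September 2030 is a Sunday, so the first Saturday is September 7 and the fourth is September 28.
23 September 2030 falls between 25 February and 28 September, so daylight saving is in effect and Irkir Standard Time is at UTC+13:30.
13:15 Irkir Standard Time − 13h30m = 23:45 UTC (rolling into the previous day, 22 September 2030).
1 March 2030 is a Friday, so the first Sunday is March 3 and the third is March 17.
1 October 2030 is a Tuesday, so the first Sunday is October 6 and the third is October 20.
At the standard offset (UTC+06:30), 23:45 UTC + 6h30m = 06:15 Lumkir Standard Time standard time (rolling into the next day, 23 September 2030).
The standard-time date in Lumkir Standard Time, 23 September 2030, falls between 17 March and 20 October, so daylight saving is in effect and Lumkir Standard Time is at UTC+07:30.
23:45 UTC + 7h30m = 07:15 Lumkir Standard Time (rolling into the next day, 23 September 2030).

07:15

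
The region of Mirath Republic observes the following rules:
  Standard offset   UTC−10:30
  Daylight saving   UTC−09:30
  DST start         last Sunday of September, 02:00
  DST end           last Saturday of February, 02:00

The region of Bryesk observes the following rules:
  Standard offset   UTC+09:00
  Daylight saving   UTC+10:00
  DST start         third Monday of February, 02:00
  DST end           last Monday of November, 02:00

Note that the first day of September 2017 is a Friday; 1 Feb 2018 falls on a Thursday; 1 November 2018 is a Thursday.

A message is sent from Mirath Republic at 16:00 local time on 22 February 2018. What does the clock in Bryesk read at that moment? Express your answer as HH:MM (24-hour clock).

1 September 2017 is a Friday, so Sundays fall on 3, 10, 17, 24; the last is September 24.
1 February 2018 is a Thursday, so Saturdays fall on 3, 10, 17, 24; the last is February 24.
Daylight saving runs 24 September 2017 – 24 February 2018; 22 February 2018 is inside that window, so Mirath Republic is at UTC−09:30.
16:00 Mirath Republic + 9h30m = 01:30 UTC (rolling into the next day, 23 February 2018).
1 February 2018 is a Thursday, so the first Monday is February 5 and the third is February 19.
1 November 2018 is a Thursday, so Mondays fall on 5, 12, 19, 26; the last is November 26.
At the standard offset (UTC+09:00), 01:30 UTC + 9h = 10:30 Bryesk standard time.
The standard-time date in Bryesk, 23 February 2018, falls between 19 February and 26 November, so daylight saving is in effect and Bryesk is at UTC+10:00.
01:30 UTC + 10h = 11:30 Bryesk.

11:30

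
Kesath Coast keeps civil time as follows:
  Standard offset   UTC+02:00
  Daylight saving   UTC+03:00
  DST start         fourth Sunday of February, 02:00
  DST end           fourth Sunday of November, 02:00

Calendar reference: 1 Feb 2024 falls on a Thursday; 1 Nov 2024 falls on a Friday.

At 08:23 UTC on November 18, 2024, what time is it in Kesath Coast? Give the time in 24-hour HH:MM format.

1 February 2024 is a Thursday, so the first Sunday is February 4 and the fourth is February 25.
1 November 2024 is a Friday, so the first Sunday is November 3 and the fourth is November 24.
At the standard offset (UTC+02:00), 08:23 UTC + 2h = 10:23 Kesath Coast standard time.
The standard-time date in Kesath Coast, November 18, 2024, falls between 25 February and 24 November, so daylight saving is in effect and Kesath Coast is at UTC+03:00.
08:23 UTC + 3h = 11:23 local.

11:23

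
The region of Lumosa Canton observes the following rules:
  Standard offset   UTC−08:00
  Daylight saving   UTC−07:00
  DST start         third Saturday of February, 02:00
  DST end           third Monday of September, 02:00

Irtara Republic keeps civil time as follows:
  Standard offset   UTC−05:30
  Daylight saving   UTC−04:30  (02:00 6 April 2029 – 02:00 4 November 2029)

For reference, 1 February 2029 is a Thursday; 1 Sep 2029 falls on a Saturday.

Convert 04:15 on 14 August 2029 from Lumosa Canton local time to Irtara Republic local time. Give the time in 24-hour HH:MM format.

1 February 2029 is a Thursday, so the first Saturday is February 3 and the third is February 17.
1 September 2029 is a Saturday, so the first Monday is September 3 and the third is September 17.
14 August 2029 lies within the daylight-saving period (17 February – 17 September), so Lumosa Canton is on daylight time, UTC−07:00.
04:15 Lumosa Canton + 7h = 11:15 UTC.
At the standard offset (UTC−05:30), 11:15 UTC − 5h30m = 05:45 Irtara Republic standard time.
Daylight saving runs 6 April – 4 November; the standard-time date in Irtara Republic, 14 August 2029, is inside that window, so Irtara Republic is at UTC−04:30.
11:15 UTC − 4h30m = 06:45 Irtara Republic.

06:45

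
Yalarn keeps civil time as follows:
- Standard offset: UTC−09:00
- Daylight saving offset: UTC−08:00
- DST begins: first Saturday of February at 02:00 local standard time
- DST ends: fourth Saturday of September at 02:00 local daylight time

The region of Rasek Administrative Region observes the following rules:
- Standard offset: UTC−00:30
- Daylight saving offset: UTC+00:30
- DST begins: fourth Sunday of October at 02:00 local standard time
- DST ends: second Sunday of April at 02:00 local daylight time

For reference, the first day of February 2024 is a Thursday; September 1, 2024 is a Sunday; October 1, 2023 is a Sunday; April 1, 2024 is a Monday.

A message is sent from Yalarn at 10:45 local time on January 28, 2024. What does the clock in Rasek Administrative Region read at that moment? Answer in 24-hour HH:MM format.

1 February 2024 is a Thursday, so the first Saturday is February 3.
1 September 2024 is a Sunday, so the first Saturday is September 7 and the fourth is September 28.
January 28, 2024 does not fall between 3 February and 28 September, so daylight saving is not in effect and Yalarn is at UTC−09:00.
10:45 Yalarn + 9h = 19:45 UTC.
1 October 2023 is a Sunday, so the first Sunday is October 1 and the fourth is October 22.
1 April 2024 is a Monday, so the first Sunday is April 7 and the second is April 14.
At the standard offset (UTC−00:30), 19:45 UTC − 0h30m = 19:15 Rasek Administrative Region standard time.
The standard-time date in Rasek Administrative Region, January 28, 2024, lies within the daylight-saving period (22 October 2023 – 14 April 2024), so Rasek Administrative Region is on daylight time, UTC+00:30.
19:45 UTC + 0h30m = 20:15 Rasek Administrative Region.

20:15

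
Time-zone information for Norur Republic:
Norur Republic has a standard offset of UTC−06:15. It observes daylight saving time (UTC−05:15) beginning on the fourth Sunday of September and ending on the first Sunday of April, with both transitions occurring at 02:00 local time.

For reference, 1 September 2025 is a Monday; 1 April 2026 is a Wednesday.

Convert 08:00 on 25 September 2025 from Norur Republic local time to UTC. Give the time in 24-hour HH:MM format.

14:15

1 September 2025 is a Monday, so the first Sunday is September 7 and the fourth is September 28.
1 April 2026 is a Wednesday, so the first Sunday is April 5.
Daylight saving runs 28 September 2025 – 5 April 2026; 25 September 2025 is outside that window, so Norur Republic is on standard time at UTC−06:15.
08:00 local + 6h15m = 14:15 UTC.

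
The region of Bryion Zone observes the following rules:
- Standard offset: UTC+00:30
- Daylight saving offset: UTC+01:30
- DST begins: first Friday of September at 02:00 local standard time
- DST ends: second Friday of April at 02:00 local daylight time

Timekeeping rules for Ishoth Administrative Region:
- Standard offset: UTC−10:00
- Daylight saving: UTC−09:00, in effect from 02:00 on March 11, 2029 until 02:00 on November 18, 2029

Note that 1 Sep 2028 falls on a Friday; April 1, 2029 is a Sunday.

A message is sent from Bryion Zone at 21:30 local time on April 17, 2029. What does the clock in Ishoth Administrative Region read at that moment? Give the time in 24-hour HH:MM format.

12:00

1 September 2028 is a Friday, so the first Friday is September 1.
1 April 2029 is a Sunday, so the first Friday is April 6 and the second is April 13.
April 17, 2029 does not fall between 1 September 2028 and 13 April 2029, so daylight saving is not in effect and Bryion Zone is at UTC+00:30.
21:30 Bryion Zone − 0h30m = 21:00 UTC.
At the standard offset (UTC−10:00), 21:00 UTC − 10h = 11:00 Ishoth Administrative Region standard time.
The standard-time date in Ishoth Administrative Region, April 17, 2029, falls between 11 March and 18 November, so daylight saving is in effect and Ishoth Administrative Region is at UTC−09:00.
21:00 UTC − 9h = 12:00 Ishoth Administrative Region.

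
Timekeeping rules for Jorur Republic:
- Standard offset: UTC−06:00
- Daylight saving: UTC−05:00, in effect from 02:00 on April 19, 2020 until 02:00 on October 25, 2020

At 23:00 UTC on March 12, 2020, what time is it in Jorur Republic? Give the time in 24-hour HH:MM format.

17:00

At the standard offset (UTC−06:00), 23:00 UTC − 6h = 17:00 Jorur Republic standard time.
The standard-time date in Jorur Republic, March 12, 2020, is outside the daylight-saving period (19 April – 25 October), so Jorur Republic is on standard time, UTC−06:00.
23:00 UTC − 6h = 17:00 local.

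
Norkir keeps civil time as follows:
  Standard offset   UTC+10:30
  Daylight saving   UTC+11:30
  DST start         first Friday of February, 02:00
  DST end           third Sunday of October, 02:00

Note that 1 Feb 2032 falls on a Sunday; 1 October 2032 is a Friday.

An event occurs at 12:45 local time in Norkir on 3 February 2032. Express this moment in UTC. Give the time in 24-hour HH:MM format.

1 February 2032 is a Sunday, so the first Friday is February 6.
1 October 2032 is a Friday, so the first Sunday is October 3 and the third is October 17.
3 February 2032 is outside the daylight-saving period (6 February – 17 October), so Norkir is on standard time, UTC+10:30.
12:45 local − 10h30m = 02:15 UTC.

02:15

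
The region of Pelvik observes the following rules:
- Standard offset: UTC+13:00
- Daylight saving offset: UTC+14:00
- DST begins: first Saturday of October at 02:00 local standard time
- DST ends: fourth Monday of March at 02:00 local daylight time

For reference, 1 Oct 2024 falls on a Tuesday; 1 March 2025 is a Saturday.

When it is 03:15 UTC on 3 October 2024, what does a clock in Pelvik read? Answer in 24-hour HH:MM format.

16:15

1 October 2024 is a Tuesday, so the first Saturday is October 5.
1 March 2025 is a Saturday, so the first Monday is March 3 and the fourth is March 24.
At the standard offset (UTC+13:00), 03:15 UTC + 13h = 16:15 Pelvik standard time.
The standard-time date in Pelvik, 3 October 2024, does not fall between 5 October 2024 and 24 March 2025, so daylight saving is not in effect and Pelvik is at UTC+13:00.
03:15 UTC + 13h = 16:15 local.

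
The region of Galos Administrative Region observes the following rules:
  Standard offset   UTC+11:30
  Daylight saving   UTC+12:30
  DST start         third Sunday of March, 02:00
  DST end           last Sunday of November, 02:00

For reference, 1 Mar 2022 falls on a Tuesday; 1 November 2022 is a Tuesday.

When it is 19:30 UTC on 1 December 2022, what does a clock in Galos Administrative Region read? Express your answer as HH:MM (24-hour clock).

07:00

1 March 2022 is a Tuesday, so the first Sunday is March 6 and the third is March 20.
1 November 2022 is a Tuesday, so Sundays fall on 6, 13, 20, 27; the last is November 27.
At the standard offset (UTC+11:30), 19:30 UTC + 11h30m = 07:00 Galos Administrative Region standard time (rolling into the next day, 2 December 2022).
The standard-time date in Galos Administrative Region, 2 December 2022, is outside the daylight-saving period (20 March – 27 November), so Galos Administrative Region is on standard time, UTC+11:30.
19:30 UTC + 11h30m = 07:00 local (rolling into the next day, 2 December 2022).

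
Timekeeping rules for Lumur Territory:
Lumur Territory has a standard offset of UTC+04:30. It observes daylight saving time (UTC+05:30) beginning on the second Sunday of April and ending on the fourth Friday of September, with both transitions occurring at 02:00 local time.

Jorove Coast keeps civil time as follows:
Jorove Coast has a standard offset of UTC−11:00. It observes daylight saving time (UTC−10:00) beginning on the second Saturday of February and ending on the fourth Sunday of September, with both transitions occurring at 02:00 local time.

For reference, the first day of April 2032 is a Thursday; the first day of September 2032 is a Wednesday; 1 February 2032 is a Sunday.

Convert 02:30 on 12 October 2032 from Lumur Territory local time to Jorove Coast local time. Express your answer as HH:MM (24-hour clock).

11:00

1 April 2032 is a Thursday, so the first Sunday is April 4 and the second is April 11.
1 September 2032 is a Wednesday, so the first Friday is September 3 and the fourth is September 24.
Daylight saving runs 11 April – 24 September; 12 October 2032 is outside that window, so Lumur Territory is on standard time at UTC+04:30.
02:30 Lumur Territory − 4h30m = 22:00 UTC (rolling into the previous day, 11 October 2032).
1 February 2032 is a Sunday, so the first Saturday is February 7 and the second is February 14.
1 September 2032 is a Wednesday, so the first Sunday is September 5 and the fourth is September 26.
At the standard offset (UTC−11:00), 22:00 UTC − 11h = 11:00 Jorove Coast standard time.
The standard-time date in Jorove Coast, 11 October 2032, does not fall between 14 February and 26 September, so daylight saving is not in effect and Jorove Coast is at UTC−11:00.
22:00 UTC − 11h = 11:00 Jorove Coast.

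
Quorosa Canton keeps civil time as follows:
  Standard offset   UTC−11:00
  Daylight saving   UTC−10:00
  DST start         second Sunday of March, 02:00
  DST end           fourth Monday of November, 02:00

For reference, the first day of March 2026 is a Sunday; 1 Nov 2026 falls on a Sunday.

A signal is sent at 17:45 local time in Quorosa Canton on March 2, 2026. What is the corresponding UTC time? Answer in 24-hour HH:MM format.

1 March 2026 is a Sunday, so the first Sunday is March 1 and the second is March 8.
1 November 2026 is a Sunday, so the first Monday is November 2 and the fourth is November 23.
Daylight saving runs 8 March – 23 November; March 2, 2026 is outside that window, so Quorosa Canton is on standard time at UTC−11:00.
17:45 local + 11h = 04:45 UTC (rolling into the next day, 3 March 2026).

04:45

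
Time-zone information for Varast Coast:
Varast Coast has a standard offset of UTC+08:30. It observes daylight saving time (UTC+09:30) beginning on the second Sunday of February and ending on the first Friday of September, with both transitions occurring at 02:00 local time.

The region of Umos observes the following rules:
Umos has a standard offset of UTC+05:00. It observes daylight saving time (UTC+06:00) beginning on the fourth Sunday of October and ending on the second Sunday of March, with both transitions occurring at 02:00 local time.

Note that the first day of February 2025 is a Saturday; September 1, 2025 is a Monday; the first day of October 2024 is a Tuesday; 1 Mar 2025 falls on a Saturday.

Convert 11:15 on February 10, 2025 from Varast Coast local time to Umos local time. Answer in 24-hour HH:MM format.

1 February 2025 is a Saturday, so the first Sunday is February 2 and the second is February 9.
1 September 2025 is a Monday, so the first Friday is September 5.
Daylight saving runs 9 February – 5 September; February 10, 2025 is inside that window, so Varast Coast is at UTC+09:30.
11:15 Varast Coast − 9h30m = 01:45 UTC.
1 October 2024 is a Tuesday, so the first Sunday is October 6 and the fourth is October 27.
1 March 2025 is a Saturday, so the first Sunday is March 2 and the second is March 9.
At the standard offset (UTC+05:00), 01:45 UTC + 5h = 06:45 Umos standard time.
The standard-time date in Umos, February 10, 2025, lies within the daylight-saving period (27 October 2024 – 9 March 2025), so Umos is on daylight time, UTC+06:00.
01:45 UTC + 6h = 07:45 Umos.

07:45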